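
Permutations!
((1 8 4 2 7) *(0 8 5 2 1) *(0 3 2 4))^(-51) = (0 8)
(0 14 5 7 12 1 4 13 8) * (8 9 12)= (0 14 5 7 8)(1 4 13 9 12)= [14, 4, 2, 3, 13, 7, 6, 8, 0, 12, 10, 11, 1, 9, 5]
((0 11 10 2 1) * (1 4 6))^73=(0 2 1 10 6 11 4)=((0 11 10 2 4 6 1))^73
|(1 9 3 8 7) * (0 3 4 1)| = 12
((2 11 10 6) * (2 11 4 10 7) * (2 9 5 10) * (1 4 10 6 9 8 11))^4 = (1 9 4 5 2 6 10)(7 8 11)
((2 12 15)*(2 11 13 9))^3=((2 12 15 11 13 9))^3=(2 11)(9 15)(12 13)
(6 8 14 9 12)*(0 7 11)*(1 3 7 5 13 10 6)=(0 5 13 10 6 8 14 9 12 1 3 7 11)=[5, 3, 2, 7, 4, 13, 8, 11, 14, 12, 6, 0, 1, 10, 9]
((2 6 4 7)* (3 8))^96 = ((2 6 4 7)(3 8))^96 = (8)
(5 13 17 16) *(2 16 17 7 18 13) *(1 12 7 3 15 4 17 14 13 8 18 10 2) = (1 12 7 10 2 16 5)(3 15 4 17 14 13)(8 18) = [0, 12, 16, 15, 17, 1, 6, 10, 18, 9, 2, 11, 7, 3, 13, 4, 5, 14, 8]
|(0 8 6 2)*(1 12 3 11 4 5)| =|(0 8 6 2)(1 12 3 11 4 5)| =12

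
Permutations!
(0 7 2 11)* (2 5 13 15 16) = (0 7 5 13 15 16 2 11) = [7, 1, 11, 3, 4, 13, 6, 5, 8, 9, 10, 0, 12, 15, 14, 16, 2]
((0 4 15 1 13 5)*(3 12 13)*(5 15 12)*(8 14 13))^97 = ((0 4 12 8 14 13 15 1 3 5))^97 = (0 1 14 4 3 13 12 5 15 8)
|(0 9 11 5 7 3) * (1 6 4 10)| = |(0 9 11 5 7 3)(1 6 4 10)| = 12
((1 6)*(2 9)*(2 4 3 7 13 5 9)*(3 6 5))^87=(13)(1 9 6 5 4)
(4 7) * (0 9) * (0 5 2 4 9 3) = (0 3)(2 4 7 9 5) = [3, 1, 4, 0, 7, 2, 6, 9, 8, 5]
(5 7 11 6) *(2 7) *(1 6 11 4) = (11)(1 6 5 2 7 4) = [0, 6, 7, 3, 1, 2, 5, 4, 8, 9, 10, 11]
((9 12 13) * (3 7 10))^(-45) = (13)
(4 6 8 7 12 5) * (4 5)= (4 6 8 7 12)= [0, 1, 2, 3, 6, 5, 8, 12, 7, 9, 10, 11, 4]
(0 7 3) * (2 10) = (0 7 3)(2 10) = [7, 1, 10, 0, 4, 5, 6, 3, 8, 9, 2]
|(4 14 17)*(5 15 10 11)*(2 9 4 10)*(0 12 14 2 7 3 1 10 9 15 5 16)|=|(0 12 14 17 9 4 2 15 7 3 1 10 11 16)|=14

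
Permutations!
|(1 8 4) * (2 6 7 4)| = 6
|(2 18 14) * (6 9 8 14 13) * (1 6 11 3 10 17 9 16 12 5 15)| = 30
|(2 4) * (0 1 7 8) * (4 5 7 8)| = 12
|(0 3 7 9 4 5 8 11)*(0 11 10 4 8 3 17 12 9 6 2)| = 12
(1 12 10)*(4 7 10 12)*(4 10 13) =(1 10)(4 7 13) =[0, 10, 2, 3, 7, 5, 6, 13, 8, 9, 1, 11, 12, 4]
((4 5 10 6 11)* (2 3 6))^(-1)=((2 3 6 11 4 5 10))^(-1)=(2 10 5 4 11 6 3)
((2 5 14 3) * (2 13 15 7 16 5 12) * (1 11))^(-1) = ((1 11)(2 12)(3 13 15 7 16 5 14))^(-1) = (1 11)(2 12)(3 14 5 16 7 15 13)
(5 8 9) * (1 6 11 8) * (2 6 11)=(1 11 8 9 5)(2 6)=[0, 11, 6, 3, 4, 1, 2, 7, 9, 5, 10, 8]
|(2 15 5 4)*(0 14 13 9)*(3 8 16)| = 12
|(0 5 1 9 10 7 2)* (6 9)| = 8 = |(0 5 1 6 9 10 7 2)|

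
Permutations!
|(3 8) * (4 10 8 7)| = 5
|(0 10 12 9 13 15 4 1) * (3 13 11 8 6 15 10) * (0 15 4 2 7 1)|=20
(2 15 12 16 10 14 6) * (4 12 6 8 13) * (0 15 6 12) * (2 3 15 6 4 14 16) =(0 6 3 15 12 2 4)(8 13 14)(10 16) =[6, 1, 4, 15, 0, 5, 3, 7, 13, 9, 16, 11, 2, 14, 8, 12, 10]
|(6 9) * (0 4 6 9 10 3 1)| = 6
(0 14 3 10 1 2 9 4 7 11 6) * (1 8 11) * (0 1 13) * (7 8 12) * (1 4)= [14, 2, 9, 10, 8, 5, 4, 13, 11, 1, 12, 6, 7, 0, 3]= (0 14 3 10 12 7 13)(1 2 9)(4 8 11 6)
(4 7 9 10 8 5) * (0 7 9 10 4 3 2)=[7, 1, 0, 2, 9, 3, 6, 10, 5, 4, 8]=(0 7 10 8 5 3 2)(4 9)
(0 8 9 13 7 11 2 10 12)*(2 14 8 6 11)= (0 6 11 14 8 9 13 7 2 10 12)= [6, 1, 10, 3, 4, 5, 11, 2, 9, 13, 12, 14, 0, 7, 8]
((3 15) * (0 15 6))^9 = ((0 15 3 6))^9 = (0 15 3 6)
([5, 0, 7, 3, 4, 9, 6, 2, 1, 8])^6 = (0 5 9 8 1)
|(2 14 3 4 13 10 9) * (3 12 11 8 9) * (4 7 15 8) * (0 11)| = |(0 11 4 13 10 3 7 15 8 9 2 14 12)| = 13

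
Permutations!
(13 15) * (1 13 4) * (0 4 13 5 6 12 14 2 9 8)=[4, 5, 9, 3, 1, 6, 12, 7, 0, 8, 10, 11, 14, 15, 2, 13]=(0 4 1 5 6 12 14 2 9 8)(13 15)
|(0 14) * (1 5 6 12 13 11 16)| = 14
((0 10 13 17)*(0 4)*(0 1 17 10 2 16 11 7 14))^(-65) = (0 2 16 11 7 14)(1 17 4)(10 13)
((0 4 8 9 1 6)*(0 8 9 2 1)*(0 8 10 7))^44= ((0 4 9 8 2 1 6 10 7))^44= (0 7 10 6 1 2 8 9 4)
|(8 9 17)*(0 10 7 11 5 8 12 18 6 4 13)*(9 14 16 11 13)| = |(0 10 7 13)(4 9 17 12 18 6)(5 8 14 16 11)| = 60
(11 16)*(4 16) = (4 16 11) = [0, 1, 2, 3, 16, 5, 6, 7, 8, 9, 10, 4, 12, 13, 14, 15, 11]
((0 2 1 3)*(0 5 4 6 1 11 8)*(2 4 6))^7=(0 2 8 4 11)(1 6 5 3)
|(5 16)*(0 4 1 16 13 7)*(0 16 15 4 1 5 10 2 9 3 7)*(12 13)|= |(0 1 15 4 5 12 13)(2 9 3 7 16 10)|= 42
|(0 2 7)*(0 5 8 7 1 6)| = 12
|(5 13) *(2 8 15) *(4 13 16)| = 12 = |(2 8 15)(4 13 5 16)|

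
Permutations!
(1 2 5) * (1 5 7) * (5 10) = (1 2 7)(5 10) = [0, 2, 7, 3, 4, 10, 6, 1, 8, 9, 5]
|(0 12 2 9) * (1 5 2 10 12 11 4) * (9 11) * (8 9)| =30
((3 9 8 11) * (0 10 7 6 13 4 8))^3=(0 6 8 9 7 4 3 10 13 11)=((0 10 7 6 13 4 8 11 3 9))^3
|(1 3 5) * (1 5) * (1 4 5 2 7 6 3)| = 6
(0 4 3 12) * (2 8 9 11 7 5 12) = (0 4 3 2 8 9 11 7 5 12) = [4, 1, 8, 2, 3, 12, 6, 5, 9, 11, 10, 7, 0]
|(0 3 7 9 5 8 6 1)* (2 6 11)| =10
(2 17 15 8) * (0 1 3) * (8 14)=(0 1 3)(2 17 15 14 8)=[1, 3, 17, 0, 4, 5, 6, 7, 2, 9, 10, 11, 12, 13, 8, 14, 16, 15]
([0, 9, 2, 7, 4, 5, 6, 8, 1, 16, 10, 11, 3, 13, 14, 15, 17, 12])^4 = (1 12)(3 9)(7 16)(8 17)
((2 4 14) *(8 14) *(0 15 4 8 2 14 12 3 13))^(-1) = (0 13 3 12 8 2 4 15)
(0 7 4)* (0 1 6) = (0 7 4 1 6) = [7, 6, 2, 3, 1, 5, 0, 4]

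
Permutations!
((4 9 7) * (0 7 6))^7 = ((0 7 4 9 6))^7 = (0 4 6 7 9)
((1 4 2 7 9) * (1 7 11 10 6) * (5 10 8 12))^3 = ((1 4 2 11 8 12 5 10 6)(7 9))^3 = (1 11 5)(2 12 6)(4 8 10)(7 9)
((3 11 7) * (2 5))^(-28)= ((2 5)(3 11 7))^(-28)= (3 7 11)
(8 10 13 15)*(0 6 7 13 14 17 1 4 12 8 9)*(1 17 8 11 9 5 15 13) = (17)(0 6 7 1 4 12 11 9)(5 15)(8 10 14) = [6, 4, 2, 3, 12, 15, 7, 1, 10, 0, 14, 9, 11, 13, 8, 5, 16, 17]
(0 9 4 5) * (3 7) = [9, 1, 2, 7, 5, 0, 6, 3, 8, 4] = (0 9 4 5)(3 7)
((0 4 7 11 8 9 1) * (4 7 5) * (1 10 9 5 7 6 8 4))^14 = (0 1 5 8 6)(4 11 7)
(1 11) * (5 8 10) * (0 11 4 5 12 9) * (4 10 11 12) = (0 12 9)(1 10 4 5 8 11) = [12, 10, 2, 3, 5, 8, 6, 7, 11, 0, 4, 1, 9]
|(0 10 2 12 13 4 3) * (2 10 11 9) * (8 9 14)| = 10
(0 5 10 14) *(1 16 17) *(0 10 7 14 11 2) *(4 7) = (0 5 4 7 14 10 11 2)(1 16 17) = [5, 16, 0, 3, 7, 4, 6, 14, 8, 9, 11, 2, 12, 13, 10, 15, 17, 1]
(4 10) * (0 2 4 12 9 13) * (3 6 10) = [2, 1, 4, 6, 3, 5, 10, 7, 8, 13, 12, 11, 9, 0] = (0 2 4 3 6 10 12 9 13)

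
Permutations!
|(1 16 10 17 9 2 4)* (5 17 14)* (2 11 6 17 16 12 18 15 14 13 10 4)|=8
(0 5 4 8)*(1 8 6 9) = (0 5 4 6 9 1 8) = [5, 8, 2, 3, 6, 4, 9, 7, 0, 1]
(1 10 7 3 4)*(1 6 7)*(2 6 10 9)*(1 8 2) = (1 9)(2 6 7 3 4 10 8) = [0, 9, 6, 4, 10, 5, 7, 3, 2, 1, 8]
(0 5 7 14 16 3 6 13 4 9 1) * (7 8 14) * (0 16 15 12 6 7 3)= [5, 16, 2, 7, 9, 8, 13, 3, 14, 1, 10, 11, 6, 4, 15, 12, 0]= (0 5 8 14 15 12 6 13 4 9 1 16)(3 7)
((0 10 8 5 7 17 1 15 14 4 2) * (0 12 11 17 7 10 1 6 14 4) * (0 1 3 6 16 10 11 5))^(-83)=(0 2 8 4 10 15 16 1 17 14 11 6 5 3 12)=((0 3 6 14 1 15 4 2 12 5 11 17 16 10 8))^(-83)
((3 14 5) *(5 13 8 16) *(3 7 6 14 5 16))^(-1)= (16)(3 8 13 14 6 7 5)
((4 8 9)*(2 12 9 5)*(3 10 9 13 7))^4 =((2 12 13 7 3 10 9 4 8 5))^4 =(2 3 8 13 9)(4 12 10 5 7)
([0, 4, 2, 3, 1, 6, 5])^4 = [0, 1, 2, 3, 4, 5, 6]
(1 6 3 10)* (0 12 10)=(0 12 10 1 6 3)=[12, 6, 2, 0, 4, 5, 3, 7, 8, 9, 1, 11, 10]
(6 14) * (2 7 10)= [0, 1, 7, 3, 4, 5, 14, 10, 8, 9, 2, 11, 12, 13, 6]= (2 7 10)(6 14)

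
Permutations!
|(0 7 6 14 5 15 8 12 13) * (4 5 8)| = 21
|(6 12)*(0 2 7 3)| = |(0 2 7 3)(6 12)| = 4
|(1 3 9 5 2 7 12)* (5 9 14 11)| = 8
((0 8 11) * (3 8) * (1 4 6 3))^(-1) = (0 11 8 3 6 4 1)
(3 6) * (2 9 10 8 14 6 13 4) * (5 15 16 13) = [0, 1, 9, 5, 2, 15, 3, 7, 14, 10, 8, 11, 12, 4, 6, 16, 13] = (2 9 10 8 14 6 3 5 15 16 13 4)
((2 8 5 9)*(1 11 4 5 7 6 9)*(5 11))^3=(1 5)(2 6 8 9 7)(4 11)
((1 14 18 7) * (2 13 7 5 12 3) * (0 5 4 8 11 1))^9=(0 12 2 7 5 3 13)(1 4)(8 14)(11 18)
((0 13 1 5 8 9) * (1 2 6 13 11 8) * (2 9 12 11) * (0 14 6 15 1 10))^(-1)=(0 10 5 1 15 2)(6 14 9 13)(8 11 12)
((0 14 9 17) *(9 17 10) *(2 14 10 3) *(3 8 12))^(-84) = (0 2 8)(3 9 17)(10 14 12)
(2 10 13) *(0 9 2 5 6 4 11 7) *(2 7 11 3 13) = [9, 1, 10, 13, 3, 6, 4, 0, 8, 7, 2, 11, 12, 5] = (0 9 7)(2 10)(3 13 5 6 4)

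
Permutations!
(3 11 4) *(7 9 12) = [0, 1, 2, 11, 3, 5, 6, 9, 8, 12, 10, 4, 7] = (3 11 4)(7 9 12)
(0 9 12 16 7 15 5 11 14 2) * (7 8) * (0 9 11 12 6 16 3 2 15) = [11, 1, 9, 2, 4, 12, 16, 0, 7, 6, 10, 14, 3, 13, 15, 5, 8] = (0 11 14 15 5 12 3 2 9 6 16 8 7)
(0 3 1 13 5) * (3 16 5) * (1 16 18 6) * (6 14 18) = (0 6 1 13 3 16 5)(14 18) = [6, 13, 2, 16, 4, 0, 1, 7, 8, 9, 10, 11, 12, 3, 18, 15, 5, 17, 14]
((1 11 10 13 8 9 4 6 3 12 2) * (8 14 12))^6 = ((1 11 10 13 14 12 2)(3 8 9 4 6))^6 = (1 2 12 14 13 10 11)(3 8 9 4 6)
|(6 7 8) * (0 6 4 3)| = 6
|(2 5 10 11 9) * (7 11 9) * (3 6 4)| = |(2 5 10 9)(3 6 4)(7 11)| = 12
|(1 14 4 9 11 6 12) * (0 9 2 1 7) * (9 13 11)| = 12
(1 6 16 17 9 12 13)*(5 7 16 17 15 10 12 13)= (1 6 17 9 13)(5 7 16 15 10 12)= [0, 6, 2, 3, 4, 7, 17, 16, 8, 13, 12, 11, 5, 1, 14, 10, 15, 9]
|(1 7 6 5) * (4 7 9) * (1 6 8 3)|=6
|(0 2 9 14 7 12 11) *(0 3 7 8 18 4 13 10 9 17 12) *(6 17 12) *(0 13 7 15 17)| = |(0 2 12 11 3 15 17 6)(4 7 13 10 9 14 8 18)| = 8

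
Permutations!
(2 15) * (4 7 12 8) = (2 15)(4 7 12 8) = [0, 1, 15, 3, 7, 5, 6, 12, 4, 9, 10, 11, 8, 13, 14, 2]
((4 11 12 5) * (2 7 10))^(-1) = ((2 7 10)(4 11 12 5))^(-1) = (2 10 7)(4 5 12 11)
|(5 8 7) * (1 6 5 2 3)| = |(1 6 5 8 7 2 3)| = 7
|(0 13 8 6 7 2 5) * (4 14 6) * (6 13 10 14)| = 10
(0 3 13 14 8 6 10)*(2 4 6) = (0 3 13 14 8 2 4 6 10) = [3, 1, 4, 13, 6, 5, 10, 7, 2, 9, 0, 11, 12, 14, 8]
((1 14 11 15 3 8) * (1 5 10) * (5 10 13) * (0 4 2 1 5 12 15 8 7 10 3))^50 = ((0 4 2 1 14 11 8 3 7 10 5 13 12 15))^50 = (0 7 2 5 14 12 8)(1 13 11 15 3 4 10)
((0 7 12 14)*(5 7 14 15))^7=(0 14)(5 15 12 7)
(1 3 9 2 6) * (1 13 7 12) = (1 3 9 2 6 13 7 12) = [0, 3, 6, 9, 4, 5, 13, 12, 8, 2, 10, 11, 1, 7]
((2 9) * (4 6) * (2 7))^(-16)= (2 7 9)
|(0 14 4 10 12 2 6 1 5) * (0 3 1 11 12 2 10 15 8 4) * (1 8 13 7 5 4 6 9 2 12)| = 10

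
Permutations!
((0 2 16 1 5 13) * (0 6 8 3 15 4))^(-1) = (0 4 15 3 8 6 13 5 1 16 2)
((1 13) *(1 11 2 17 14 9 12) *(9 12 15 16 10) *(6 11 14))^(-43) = ((1 13 14 12)(2 17 6 11)(9 15 16 10))^(-43) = (1 13 14 12)(2 17 6 11)(9 15 16 10)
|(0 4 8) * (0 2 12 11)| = 6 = |(0 4 8 2 12 11)|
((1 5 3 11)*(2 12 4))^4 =(2 12 4)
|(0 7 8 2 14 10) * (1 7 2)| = 12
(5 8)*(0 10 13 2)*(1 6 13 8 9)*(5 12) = [10, 6, 0, 3, 4, 9, 13, 7, 12, 1, 8, 11, 5, 2] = (0 10 8 12 5 9 1 6 13 2)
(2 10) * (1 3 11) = (1 3 11)(2 10) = [0, 3, 10, 11, 4, 5, 6, 7, 8, 9, 2, 1]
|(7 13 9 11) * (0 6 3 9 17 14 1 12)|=11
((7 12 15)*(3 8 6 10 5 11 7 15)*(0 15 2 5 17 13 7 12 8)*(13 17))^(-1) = ((17)(0 15 2 5 11 12 3)(6 10 13 7 8))^(-1) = (17)(0 3 12 11 5 2 15)(6 8 7 13 10)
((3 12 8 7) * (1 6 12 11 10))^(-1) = ((1 6 12 8 7 3 11 10))^(-1) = (1 10 11 3 7 8 12 6)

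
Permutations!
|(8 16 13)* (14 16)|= |(8 14 16 13)|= 4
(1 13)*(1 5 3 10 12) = [0, 13, 2, 10, 4, 3, 6, 7, 8, 9, 12, 11, 1, 5] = (1 13 5 3 10 12)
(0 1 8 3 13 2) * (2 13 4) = (13)(0 1 8 3 4 2) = [1, 8, 0, 4, 2, 5, 6, 7, 3, 9, 10, 11, 12, 13]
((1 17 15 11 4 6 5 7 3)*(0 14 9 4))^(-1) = ((0 14 9 4 6 5 7 3 1 17 15 11))^(-1) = (0 11 15 17 1 3 7 5 6 4 9 14)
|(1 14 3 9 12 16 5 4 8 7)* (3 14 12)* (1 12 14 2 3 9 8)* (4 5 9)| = |(1 14 2 3 8 7 12 16 9 4)| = 10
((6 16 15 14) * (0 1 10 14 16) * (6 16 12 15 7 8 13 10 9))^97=((0 1 9 6)(7 8 13 10 14 16)(12 15))^97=(0 1 9 6)(7 8 13 10 14 16)(12 15)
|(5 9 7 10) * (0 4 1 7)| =7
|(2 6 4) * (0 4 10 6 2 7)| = |(0 4 7)(6 10)| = 6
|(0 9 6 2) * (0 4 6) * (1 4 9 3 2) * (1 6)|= 4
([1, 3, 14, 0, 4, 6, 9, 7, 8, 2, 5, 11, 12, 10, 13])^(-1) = (0 3 1)(2 9 6 5 10 13 14)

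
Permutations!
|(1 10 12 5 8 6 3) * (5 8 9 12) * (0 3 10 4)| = 12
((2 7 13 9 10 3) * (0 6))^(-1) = ((0 6)(2 7 13 9 10 3))^(-1) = (0 6)(2 3 10 9 13 7)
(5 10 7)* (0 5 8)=(0 5 10 7 8)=[5, 1, 2, 3, 4, 10, 6, 8, 0, 9, 7]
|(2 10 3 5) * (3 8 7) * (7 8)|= |(2 10 7 3 5)|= 5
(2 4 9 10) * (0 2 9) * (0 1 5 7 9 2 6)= [6, 5, 4, 3, 1, 7, 0, 9, 8, 10, 2]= (0 6)(1 5 7 9 10 2 4)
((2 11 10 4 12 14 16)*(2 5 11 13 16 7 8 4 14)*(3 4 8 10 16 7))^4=((2 13 7 10 14 3 4 12)(5 11 16))^4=(2 14)(3 13)(4 7)(5 11 16)(10 12)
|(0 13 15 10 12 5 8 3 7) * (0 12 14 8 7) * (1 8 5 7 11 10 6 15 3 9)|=|(0 13 3)(1 8 9)(5 11 10 14)(6 15)(7 12)|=12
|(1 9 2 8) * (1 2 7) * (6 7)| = 4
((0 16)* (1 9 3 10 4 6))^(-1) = ((0 16)(1 9 3 10 4 6))^(-1) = (0 16)(1 6 4 10 3 9)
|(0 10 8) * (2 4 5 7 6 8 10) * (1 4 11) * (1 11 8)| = |(11)(0 2 8)(1 4 5 7 6)| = 15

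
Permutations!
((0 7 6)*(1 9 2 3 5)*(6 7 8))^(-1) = ((0 8 6)(1 9 2 3 5))^(-1) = (0 6 8)(1 5 3 2 9)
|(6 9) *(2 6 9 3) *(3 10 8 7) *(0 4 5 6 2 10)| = 4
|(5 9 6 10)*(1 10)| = |(1 10 5 9 6)| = 5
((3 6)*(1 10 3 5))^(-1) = ((1 10 3 6 5))^(-1) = (1 5 6 3 10)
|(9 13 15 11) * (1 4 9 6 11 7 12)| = 14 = |(1 4 9 13 15 7 12)(6 11)|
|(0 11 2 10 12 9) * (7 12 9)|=10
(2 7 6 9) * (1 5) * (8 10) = (1 5)(2 7 6 9)(8 10) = [0, 5, 7, 3, 4, 1, 9, 6, 10, 2, 8]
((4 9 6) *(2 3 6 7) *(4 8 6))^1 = (2 3 4 9 7)(6 8)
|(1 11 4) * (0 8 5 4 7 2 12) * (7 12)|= 14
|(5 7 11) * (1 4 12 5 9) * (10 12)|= 8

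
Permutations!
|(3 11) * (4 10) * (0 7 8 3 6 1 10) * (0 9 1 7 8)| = 12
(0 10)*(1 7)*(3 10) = (0 3 10)(1 7) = [3, 7, 2, 10, 4, 5, 6, 1, 8, 9, 0]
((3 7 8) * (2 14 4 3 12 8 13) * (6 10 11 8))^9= (2 3)(4 13)(6 12 8 11 10)(7 14)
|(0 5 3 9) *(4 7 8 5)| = |(0 4 7 8 5 3 9)| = 7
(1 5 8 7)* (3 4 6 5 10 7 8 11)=(1 10 7)(3 4 6 5 11)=[0, 10, 2, 4, 6, 11, 5, 1, 8, 9, 7, 3]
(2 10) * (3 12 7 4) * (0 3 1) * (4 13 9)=[3, 0, 10, 12, 1, 5, 6, 13, 8, 4, 2, 11, 7, 9]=(0 3 12 7 13 9 4 1)(2 10)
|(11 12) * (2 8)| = |(2 8)(11 12)| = 2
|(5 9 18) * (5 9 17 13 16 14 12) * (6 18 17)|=|(5 6 18 9 17 13 16 14 12)|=9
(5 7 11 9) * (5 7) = [0, 1, 2, 3, 4, 5, 6, 11, 8, 7, 10, 9] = (7 11 9)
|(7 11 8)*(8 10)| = |(7 11 10 8)| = 4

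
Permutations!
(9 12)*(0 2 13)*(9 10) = [2, 1, 13, 3, 4, 5, 6, 7, 8, 12, 9, 11, 10, 0] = (0 2 13)(9 12 10)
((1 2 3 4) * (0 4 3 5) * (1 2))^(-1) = (0 5 2 4)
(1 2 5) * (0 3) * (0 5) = (0 3 5 1 2) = [3, 2, 0, 5, 4, 1]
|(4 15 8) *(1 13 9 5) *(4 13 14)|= 8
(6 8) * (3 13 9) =(3 13 9)(6 8) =[0, 1, 2, 13, 4, 5, 8, 7, 6, 3, 10, 11, 12, 9]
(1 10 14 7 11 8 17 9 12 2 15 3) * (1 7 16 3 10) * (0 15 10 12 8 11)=[15, 1, 10, 7, 4, 5, 6, 0, 17, 8, 14, 11, 2, 13, 16, 12, 3, 9]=(0 15 12 2 10 14 16 3 7)(8 17 9)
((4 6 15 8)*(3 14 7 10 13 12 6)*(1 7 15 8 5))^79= (1 4 10 14 12 5 8 7 3 13 15 6)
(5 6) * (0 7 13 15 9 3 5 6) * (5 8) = (0 7 13 15 9 3 8 5) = [7, 1, 2, 8, 4, 0, 6, 13, 5, 3, 10, 11, 12, 15, 14, 9]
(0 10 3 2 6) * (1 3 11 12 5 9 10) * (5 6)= (0 1 3 2 5 9 10 11 12 6)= [1, 3, 5, 2, 4, 9, 0, 7, 8, 10, 11, 12, 6]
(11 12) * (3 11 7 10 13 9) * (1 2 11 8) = (1 2 11 12 7 10 13 9 3 8) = [0, 2, 11, 8, 4, 5, 6, 10, 1, 3, 13, 12, 7, 9]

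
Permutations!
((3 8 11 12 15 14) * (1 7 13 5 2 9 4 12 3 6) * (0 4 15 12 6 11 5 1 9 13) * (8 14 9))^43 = ((0 4 6 8 5 2 13 1 7)(3 14 11)(9 15))^43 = (0 1 2 8 4 7 13 5 6)(3 14 11)(9 15)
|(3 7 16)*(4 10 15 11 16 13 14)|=|(3 7 13 14 4 10 15 11 16)|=9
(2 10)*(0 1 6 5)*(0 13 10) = (0 1 6 5 13 10 2) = [1, 6, 0, 3, 4, 13, 5, 7, 8, 9, 2, 11, 12, 10]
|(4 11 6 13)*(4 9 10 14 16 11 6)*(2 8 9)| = |(2 8 9 10 14 16 11 4 6 13)| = 10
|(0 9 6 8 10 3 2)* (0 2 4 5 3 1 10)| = |(0 9 6 8)(1 10)(3 4 5)| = 12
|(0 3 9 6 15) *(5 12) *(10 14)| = 10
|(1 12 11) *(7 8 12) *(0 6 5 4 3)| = 5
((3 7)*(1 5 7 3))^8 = (1 7 5)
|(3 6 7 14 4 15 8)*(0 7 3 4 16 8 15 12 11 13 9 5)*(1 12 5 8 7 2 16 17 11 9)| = |(0 2 16 7 14 17 11 13 1 12 9 8 4 5)(3 6)| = 14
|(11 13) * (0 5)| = 2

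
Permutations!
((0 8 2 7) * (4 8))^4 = (0 7 2 8 4)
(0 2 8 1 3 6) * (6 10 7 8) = (0 2 6)(1 3 10 7 8) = [2, 3, 6, 10, 4, 5, 0, 8, 1, 9, 7]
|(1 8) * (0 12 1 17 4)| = |(0 12 1 8 17 4)| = 6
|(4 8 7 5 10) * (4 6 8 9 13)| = 15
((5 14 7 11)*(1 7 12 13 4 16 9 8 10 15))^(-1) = (1 15 10 8 9 16 4 13 12 14 5 11 7)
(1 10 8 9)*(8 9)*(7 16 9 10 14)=[0, 14, 2, 3, 4, 5, 6, 16, 8, 1, 10, 11, 12, 13, 7, 15, 9]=(1 14 7 16 9)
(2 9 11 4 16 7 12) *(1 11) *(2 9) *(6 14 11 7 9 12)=(1 7 6 14 11 4 16 9)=[0, 7, 2, 3, 16, 5, 14, 6, 8, 1, 10, 4, 12, 13, 11, 15, 9]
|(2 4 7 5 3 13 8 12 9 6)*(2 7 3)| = 10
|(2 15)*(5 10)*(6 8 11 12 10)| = |(2 15)(5 6 8 11 12 10)| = 6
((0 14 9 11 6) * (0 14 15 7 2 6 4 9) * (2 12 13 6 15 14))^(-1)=(0 14)(2 6 13 12 7 15)(4 11 9)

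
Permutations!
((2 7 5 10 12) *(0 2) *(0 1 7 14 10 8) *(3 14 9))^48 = (0 14 7 2 10 5 9 12 8 3 1)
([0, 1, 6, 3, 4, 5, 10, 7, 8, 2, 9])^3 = (2 9 10 6)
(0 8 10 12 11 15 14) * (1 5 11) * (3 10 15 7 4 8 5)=(0 5 11 7 4 8 15 14)(1 3 10 12)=[5, 3, 2, 10, 8, 11, 6, 4, 15, 9, 12, 7, 1, 13, 0, 14]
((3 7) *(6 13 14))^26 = (6 14 13)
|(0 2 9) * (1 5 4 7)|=|(0 2 9)(1 5 4 7)|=12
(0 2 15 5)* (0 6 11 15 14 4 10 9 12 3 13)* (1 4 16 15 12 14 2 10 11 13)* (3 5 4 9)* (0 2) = [10, 9, 0, 1, 11, 6, 13, 7, 8, 14, 3, 12, 5, 2, 16, 4, 15] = (0 10 3 1 9 14 16 15 4 11 12 5 6 13 2)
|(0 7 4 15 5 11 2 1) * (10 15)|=9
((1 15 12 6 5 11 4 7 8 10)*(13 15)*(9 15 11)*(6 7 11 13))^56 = (1 5 15 7 10 6 9 12 8)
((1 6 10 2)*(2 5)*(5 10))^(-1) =(10)(1 2 5 6)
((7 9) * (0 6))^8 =(9)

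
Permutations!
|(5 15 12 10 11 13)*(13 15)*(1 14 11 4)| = |(1 14 11 15 12 10 4)(5 13)| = 14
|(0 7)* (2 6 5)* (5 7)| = 5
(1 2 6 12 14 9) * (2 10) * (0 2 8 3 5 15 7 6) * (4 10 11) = (0 2)(1 11 4 10 8 3 5 15 7 6 12 14 9) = [2, 11, 0, 5, 10, 15, 12, 6, 3, 1, 8, 4, 14, 13, 9, 7]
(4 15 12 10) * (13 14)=[0, 1, 2, 3, 15, 5, 6, 7, 8, 9, 4, 11, 10, 14, 13, 12]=(4 15 12 10)(13 14)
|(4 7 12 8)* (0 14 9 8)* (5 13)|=14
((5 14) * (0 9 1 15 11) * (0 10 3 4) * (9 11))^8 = (0 3 11 4 10)(1 9 15)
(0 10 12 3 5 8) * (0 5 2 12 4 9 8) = [10, 1, 12, 2, 9, 0, 6, 7, 5, 8, 4, 11, 3] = (0 10 4 9 8 5)(2 12 3)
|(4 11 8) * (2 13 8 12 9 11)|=12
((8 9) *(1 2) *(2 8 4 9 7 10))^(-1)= (1 2 10 7 8)(4 9)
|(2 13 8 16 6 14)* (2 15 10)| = 8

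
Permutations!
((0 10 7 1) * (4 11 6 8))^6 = (0 7)(1 10)(4 6)(8 11)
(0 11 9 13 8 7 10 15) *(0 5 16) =(0 11 9 13 8 7 10 15 5 16) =[11, 1, 2, 3, 4, 16, 6, 10, 7, 13, 15, 9, 12, 8, 14, 5, 0]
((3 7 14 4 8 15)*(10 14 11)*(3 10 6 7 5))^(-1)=(3 5)(4 14 10 15 8)(6 11 7)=((3 5)(4 8 15 10 14)(6 7 11))^(-1)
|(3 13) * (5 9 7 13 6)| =6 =|(3 6 5 9 7 13)|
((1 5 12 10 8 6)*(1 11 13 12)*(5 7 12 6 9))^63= ((1 7 12 10 8 9 5)(6 11 13))^63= (13)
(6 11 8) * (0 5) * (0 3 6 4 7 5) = (3 6 11 8 4 7 5) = [0, 1, 2, 6, 7, 3, 11, 5, 4, 9, 10, 8]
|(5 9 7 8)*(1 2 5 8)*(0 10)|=10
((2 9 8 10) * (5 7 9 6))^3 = ((2 6 5 7 9 8 10))^3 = (2 7 10 5 8 6 9)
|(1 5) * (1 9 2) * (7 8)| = |(1 5 9 2)(7 8)| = 4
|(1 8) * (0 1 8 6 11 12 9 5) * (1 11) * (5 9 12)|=|(12)(0 11 5)(1 6)|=6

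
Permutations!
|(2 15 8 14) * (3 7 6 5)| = 4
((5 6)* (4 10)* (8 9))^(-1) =((4 10)(5 6)(8 9))^(-1) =(4 10)(5 6)(8 9)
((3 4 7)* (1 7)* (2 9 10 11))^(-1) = (1 4 3 7)(2 11 10 9)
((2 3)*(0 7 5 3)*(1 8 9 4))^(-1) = ((0 7 5 3 2)(1 8 9 4))^(-1) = (0 2 3 5 7)(1 4 9 8)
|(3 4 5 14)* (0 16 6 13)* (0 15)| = |(0 16 6 13 15)(3 4 5 14)| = 20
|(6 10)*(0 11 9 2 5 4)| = 6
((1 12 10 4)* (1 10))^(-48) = ((1 12)(4 10))^(-48) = (12)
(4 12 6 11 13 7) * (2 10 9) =[0, 1, 10, 3, 12, 5, 11, 4, 8, 2, 9, 13, 6, 7] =(2 10 9)(4 12 6 11 13 7)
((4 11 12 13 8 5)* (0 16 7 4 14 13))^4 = ((0 16 7 4 11 12)(5 14 13 8))^4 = (0 11 7)(4 16 12)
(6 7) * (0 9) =(0 9)(6 7) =[9, 1, 2, 3, 4, 5, 7, 6, 8, 0]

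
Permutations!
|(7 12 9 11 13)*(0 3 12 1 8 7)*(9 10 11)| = 6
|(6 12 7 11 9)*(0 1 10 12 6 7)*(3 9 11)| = 12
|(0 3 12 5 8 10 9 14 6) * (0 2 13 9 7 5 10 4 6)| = |(0 3 12 10 7 5 8 4 6 2 13 9 14)| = 13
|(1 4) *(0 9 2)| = |(0 9 2)(1 4)| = 6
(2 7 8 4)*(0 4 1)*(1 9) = (0 4 2 7 8 9 1) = [4, 0, 7, 3, 2, 5, 6, 8, 9, 1]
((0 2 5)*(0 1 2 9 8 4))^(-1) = ((0 9 8 4)(1 2 5))^(-1) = (0 4 8 9)(1 5 2)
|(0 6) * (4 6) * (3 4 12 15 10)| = |(0 12 15 10 3 4 6)| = 7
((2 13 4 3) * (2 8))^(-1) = (2 8 3 4 13)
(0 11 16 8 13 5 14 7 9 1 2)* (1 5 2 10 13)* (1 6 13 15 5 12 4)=(0 11 16 8 6 13 2)(1 10 15 5 14 7 9 12 4)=[11, 10, 0, 3, 1, 14, 13, 9, 6, 12, 15, 16, 4, 2, 7, 5, 8]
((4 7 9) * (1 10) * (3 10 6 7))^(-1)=((1 6 7 9 4 3 10))^(-1)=(1 10 3 4 9 7 6)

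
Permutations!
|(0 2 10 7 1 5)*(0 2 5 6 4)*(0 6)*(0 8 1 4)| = 14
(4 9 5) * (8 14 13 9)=(4 8 14 13 9 5)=[0, 1, 2, 3, 8, 4, 6, 7, 14, 5, 10, 11, 12, 9, 13]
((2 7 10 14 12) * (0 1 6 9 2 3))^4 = ((0 1 6 9 2 7 10 14 12 3))^4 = (0 2 12 6 10)(1 7 3 9 14)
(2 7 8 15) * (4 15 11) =(2 7 8 11 4 15) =[0, 1, 7, 3, 15, 5, 6, 8, 11, 9, 10, 4, 12, 13, 14, 2]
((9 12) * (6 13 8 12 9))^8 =(13)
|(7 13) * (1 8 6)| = 6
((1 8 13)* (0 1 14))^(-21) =((0 1 8 13 14))^(-21) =(0 14 13 8 1)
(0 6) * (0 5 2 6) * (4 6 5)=(2 5)(4 6)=[0, 1, 5, 3, 6, 2, 4]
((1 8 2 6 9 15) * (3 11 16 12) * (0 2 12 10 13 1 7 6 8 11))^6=((0 2 8 12 3)(1 11 16 10 13)(6 9 15 7))^6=(0 2 8 12 3)(1 11 16 10 13)(6 15)(7 9)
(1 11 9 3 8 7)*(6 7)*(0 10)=(0 10)(1 11 9 3 8 6 7)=[10, 11, 2, 8, 4, 5, 7, 1, 6, 3, 0, 9]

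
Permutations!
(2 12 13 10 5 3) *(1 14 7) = (1 14 7)(2 12 13 10 5 3) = [0, 14, 12, 2, 4, 3, 6, 1, 8, 9, 5, 11, 13, 10, 7]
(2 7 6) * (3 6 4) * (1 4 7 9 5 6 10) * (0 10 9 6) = (0 10 1 4 3 9 5)(2 6) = [10, 4, 6, 9, 3, 0, 2, 7, 8, 5, 1]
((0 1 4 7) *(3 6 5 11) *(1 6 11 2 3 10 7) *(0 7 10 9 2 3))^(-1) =(0 2 9 11 3 5 6)(1 4)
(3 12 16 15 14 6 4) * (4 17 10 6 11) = (3 12 16 15 14 11 4)(6 17 10) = [0, 1, 2, 12, 3, 5, 17, 7, 8, 9, 6, 4, 16, 13, 11, 14, 15, 10]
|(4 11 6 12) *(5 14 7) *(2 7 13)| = |(2 7 5 14 13)(4 11 6 12)| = 20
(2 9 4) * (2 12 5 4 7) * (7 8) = (2 9 8 7)(4 12 5) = [0, 1, 9, 3, 12, 4, 6, 2, 7, 8, 10, 11, 5]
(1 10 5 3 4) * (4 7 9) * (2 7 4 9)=(1 10 5 3 4)(2 7)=[0, 10, 7, 4, 1, 3, 6, 2, 8, 9, 5]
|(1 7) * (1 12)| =3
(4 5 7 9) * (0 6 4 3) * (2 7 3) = [6, 1, 7, 0, 5, 3, 4, 9, 8, 2] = (0 6 4 5 3)(2 7 9)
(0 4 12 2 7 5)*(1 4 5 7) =(0 5)(1 4 12 2) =[5, 4, 1, 3, 12, 0, 6, 7, 8, 9, 10, 11, 2]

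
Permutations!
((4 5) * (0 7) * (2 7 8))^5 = (0 8 2 7)(4 5)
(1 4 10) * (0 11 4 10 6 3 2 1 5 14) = (0 11 4 6 3 2 1 10 5 14) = [11, 10, 1, 2, 6, 14, 3, 7, 8, 9, 5, 4, 12, 13, 0]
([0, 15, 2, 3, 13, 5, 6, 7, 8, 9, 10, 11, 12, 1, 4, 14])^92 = [0, 14, 2, 3, 1, 5, 6, 7, 8, 9, 10, 11, 12, 15, 13, 4]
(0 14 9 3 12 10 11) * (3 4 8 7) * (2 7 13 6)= (0 14 9 4 8 13 6 2 7 3 12 10 11)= [14, 1, 7, 12, 8, 5, 2, 3, 13, 4, 11, 0, 10, 6, 9]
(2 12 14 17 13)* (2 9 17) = (2 12 14)(9 17 13) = [0, 1, 12, 3, 4, 5, 6, 7, 8, 17, 10, 11, 14, 9, 2, 15, 16, 13]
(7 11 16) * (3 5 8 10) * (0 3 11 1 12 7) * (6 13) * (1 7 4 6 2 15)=(0 3 5 8 10 11 16)(1 12 4 6 13 2 15)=[3, 12, 15, 5, 6, 8, 13, 7, 10, 9, 11, 16, 4, 2, 14, 1, 0]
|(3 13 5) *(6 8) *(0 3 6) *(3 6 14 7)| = 15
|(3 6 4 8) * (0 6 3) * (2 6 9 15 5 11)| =9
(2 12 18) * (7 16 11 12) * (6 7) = (2 6 7 16 11 12 18) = [0, 1, 6, 3, 4, 5, 7, 16, 8, 9, 10, 12, 18, 13, 14, 15, 11, 17, 2]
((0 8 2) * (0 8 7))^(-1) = ((0 7)(2 8))^(-1) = (0 7)(2 8)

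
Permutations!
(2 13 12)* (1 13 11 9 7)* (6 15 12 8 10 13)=(1 6 15 12 2 11 9 7)(8 10 13)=[0, 6, 11, 3, 4, 5, 15, 1, 10, 7, 13, 9, 2, 8, 14, 12]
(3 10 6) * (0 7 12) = [7, 1, 2, 10, 4, 5, 3, 12, 8, 9, 6, 11, 0] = (0 7 12)(3 10 6)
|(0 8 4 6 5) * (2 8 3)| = 7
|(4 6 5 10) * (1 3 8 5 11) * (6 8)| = |(1 3 6 11)(4 8 5 10)| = 4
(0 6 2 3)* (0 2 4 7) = (0 6 4 7)(2 3) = [6, 1, 3, 2, 7, 5, 4, 0]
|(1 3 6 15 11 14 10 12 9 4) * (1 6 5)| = |(1 3 5)(4 6 15 11 14 10 12 9)| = 24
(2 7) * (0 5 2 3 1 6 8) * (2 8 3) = (0 5 8)(1 6 3)(2 7) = [5, 6, 7, 1, 4, 8, 3, 2, 0]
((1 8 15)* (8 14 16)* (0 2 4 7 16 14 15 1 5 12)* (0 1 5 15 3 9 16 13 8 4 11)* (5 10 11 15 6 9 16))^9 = ((0 2 15 6 9 5 12 1 3 16 4 7 13 8 10 11))^9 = (0 16 15 7 9 8 12 11 3 2 4 6 13 5 10 1)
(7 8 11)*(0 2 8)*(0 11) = [2, 1, 8, 3, 4, 5, 6, 11, 0, 9, 10, 7] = (0 2 8)(7 11)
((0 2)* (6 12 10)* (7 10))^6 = ((0 2)(6 12 7 10))^6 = (6 7)(10 12)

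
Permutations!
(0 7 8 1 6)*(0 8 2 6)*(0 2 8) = (0 7 8 1 2 6) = [7, 2, 6, 3, 4, 5, 0, 8, 1]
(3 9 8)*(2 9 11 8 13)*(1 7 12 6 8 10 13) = (1 7 12 6 8 3 11 10 13 2 9) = [0, 7, 9, 11, 4, 5, 8, 12, 3, 1, 13, 10, 6, 2]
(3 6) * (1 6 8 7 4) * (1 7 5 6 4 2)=[0, 4, 1, 8, 7, 6, 3, 2, 5]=(1 4 7 2)(3 8 5 6)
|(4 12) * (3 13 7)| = |(3 13 7)(4 12)| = 6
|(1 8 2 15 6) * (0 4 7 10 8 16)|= |(0 4 7 10 8 2 15 6 1 16)|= 10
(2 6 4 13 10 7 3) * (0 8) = (0 8)(2 6 4 13 10 7 3) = [8, 1, 6, 2, 13, 5, 4, 3, 0, 9, 7, 11, 12, 10]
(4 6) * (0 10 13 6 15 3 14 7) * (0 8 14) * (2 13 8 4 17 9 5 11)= (0 10 8 14 7 4 15 3)(2 13 6 17 9 5 11)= [10, 1, 13, 0, 15, 11, 17, 4, 14, 5, 8, 2, 12, 6, 7, 3, 16, 9]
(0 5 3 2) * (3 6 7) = (0 5 6 7 3 2) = [5, 1, 0, 2, 4, 6, 7, 3]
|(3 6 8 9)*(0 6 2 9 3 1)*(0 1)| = |(0 6 8 3 2 9)| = 6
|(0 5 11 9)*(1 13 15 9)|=7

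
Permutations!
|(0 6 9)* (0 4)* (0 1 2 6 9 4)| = |(0 9)(1 2 6 4)| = 4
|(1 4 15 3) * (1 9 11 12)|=7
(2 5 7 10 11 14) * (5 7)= (2 7 10 11 14)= [0, 1, 7, 3, 4, 5, 6, 10, 8, 9, 11, 14, 12, 13, 2]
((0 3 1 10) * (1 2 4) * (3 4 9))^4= ((0 4 1 10)(2 9 3))^4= (10)(2 9 3)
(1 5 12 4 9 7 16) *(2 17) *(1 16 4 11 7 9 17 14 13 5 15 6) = (1 15 6)(2 14 13 5 12 11 7 4 17) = [0, 15, 14, 3, 17, 12, 1, 4, 8, 9, 10, 7, 11, 5, 13, 6, 16, 2]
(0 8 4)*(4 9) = (0 8 9 4) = [8, 1, 2, 3, 0, 5, 6, 7, 9, 4]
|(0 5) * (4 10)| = |(0 5)(4 10)| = 2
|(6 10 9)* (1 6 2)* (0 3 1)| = 7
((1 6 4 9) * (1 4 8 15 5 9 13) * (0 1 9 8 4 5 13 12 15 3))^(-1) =((0 1 6 4 12 15 13 9 5 8 3))^(-1) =(0 3 8 5 9 13 15 12 4 6 1)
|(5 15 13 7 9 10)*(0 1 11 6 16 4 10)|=12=|(0 1 11 6 16 4 10 5 15 13 7 9)|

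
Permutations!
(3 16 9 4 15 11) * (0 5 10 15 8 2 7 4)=(0 5 10 15 11 3 16 9)(2 7 4 8)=[5, 1, 7, 16, 8, 10, 6, 4, 2, 0, 15, 3, 12, 13, 14, 11, 9]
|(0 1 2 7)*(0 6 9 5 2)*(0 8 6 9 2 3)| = |(0 1 8 6 2 7 9 5 3)| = 9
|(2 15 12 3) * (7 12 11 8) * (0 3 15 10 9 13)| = 30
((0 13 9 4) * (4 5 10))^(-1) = (0 4 10 5 9 13)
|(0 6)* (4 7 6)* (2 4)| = |(0 2 4 7 6)| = 5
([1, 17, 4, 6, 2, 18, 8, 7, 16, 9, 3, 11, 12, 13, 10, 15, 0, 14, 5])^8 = (18)(0 16 8 6 3 10 14 17 1)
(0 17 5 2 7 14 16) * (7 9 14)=(0 17 5 2 9 14 16)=[17, 1, 9, 3, 4, 2, 6, 7, 8, 14, 10, 11, 12, 13, 16, 15, 0, 5]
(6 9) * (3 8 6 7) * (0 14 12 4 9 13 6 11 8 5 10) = (0 14 12 4 9 7 3 5 10)(6 13)(8 11) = [14, 1, 2, 5, 9, 10, 13, 3, 11, 7, 0, 8, 4, 6, 12]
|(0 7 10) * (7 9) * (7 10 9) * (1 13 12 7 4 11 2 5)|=11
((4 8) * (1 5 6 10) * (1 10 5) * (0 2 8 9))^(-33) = (10)(0 8 9 2 4)(5 6)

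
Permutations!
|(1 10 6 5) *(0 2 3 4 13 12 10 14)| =11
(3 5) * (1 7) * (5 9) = (1 7)(3 9 5) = [0, 7, 2, 9, 4, 3, 6, 1, 8, 5]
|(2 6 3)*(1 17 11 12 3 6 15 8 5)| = 9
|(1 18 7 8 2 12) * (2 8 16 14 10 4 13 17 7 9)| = |(1 18 9 2 12)(4 13 17 7 16 14 10)| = 35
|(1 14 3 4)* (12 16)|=4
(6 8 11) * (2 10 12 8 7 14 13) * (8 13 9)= (2 10 12 13)(6 7 14 9 8 11)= [0, 1, 10, 3, 4, 5, 7, 14, 11, 8, 12, 6, 13, 2, 9]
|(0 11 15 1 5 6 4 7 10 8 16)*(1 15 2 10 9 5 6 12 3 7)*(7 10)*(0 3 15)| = |(0 11 2 7 9 5 12 15)(1 6 4)(3 10 8 16)| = 24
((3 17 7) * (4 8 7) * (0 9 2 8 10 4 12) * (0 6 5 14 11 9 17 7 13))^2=((0 17 12 6 5 14 11 9 2 8 13)(3 7)(4 10))^2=(0 12 5 11 2 13 17 6 14 9 8)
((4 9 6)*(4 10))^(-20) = (10)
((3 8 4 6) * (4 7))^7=((3 8 7 4 6))^7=(3 7 6 8 4)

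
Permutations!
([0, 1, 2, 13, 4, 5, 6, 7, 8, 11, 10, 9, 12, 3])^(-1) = [0, 1, 2, 13, 4, 5, 6, 7, 8, 11, 10, 9, 12, 3]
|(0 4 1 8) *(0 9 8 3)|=4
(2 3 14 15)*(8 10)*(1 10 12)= (1 10 8 12)(2 3 14 15)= [0, 10, 3, 14, 4, 5, 6, 7, 12, 9, 8, 11, 1, 13, 15, 2]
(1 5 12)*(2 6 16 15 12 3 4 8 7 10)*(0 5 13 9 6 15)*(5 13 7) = (0 13 9 6 16)(1 7 10 2 15 12)(3 4 8 5) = [13, 7, 15, 4, 8, 3, 16, 10, 5, 6, 2, 11, 1, 9, 14, 12, 0]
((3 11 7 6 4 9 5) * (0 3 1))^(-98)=((0 3 11 7 6 4 9 5 1))^(-98)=(0 3 11 7 6 4 9 5 1)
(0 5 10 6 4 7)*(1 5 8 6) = (0 8 6 4 7)(1 5 10) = [8, 5, 2, 3, 7, 10, 4, 0, 6, 9, 1]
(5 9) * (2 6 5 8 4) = [0, 1, 6, 3, 2, 9, 5, 7, 4, 8] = (2 6 5 9 8 4)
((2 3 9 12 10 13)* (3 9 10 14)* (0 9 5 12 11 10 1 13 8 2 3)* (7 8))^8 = ((0 9 11 10 7 8 2 5 12 14)(1 13 3))^8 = (0 12 2 7 11)(1 3 13)(5 8 10 9 14)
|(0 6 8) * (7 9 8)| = 5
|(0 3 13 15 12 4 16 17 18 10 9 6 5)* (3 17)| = |(0 17 18 10 9 6 5)(3 13 15 12 4 16)| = 42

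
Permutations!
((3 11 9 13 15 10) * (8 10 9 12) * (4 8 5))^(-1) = (3 10 8 4 5 12 11)(9 15 13)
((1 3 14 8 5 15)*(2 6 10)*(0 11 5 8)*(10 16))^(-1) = (0 14 3 1 15 5 11)(2 10 16 6)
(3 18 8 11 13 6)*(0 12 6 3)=(0 12 6)(3 18 8 11 13)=[12, 1, 2, 18, 4, 5, 0, 7, 11, 9, 10, 13, 6, 3, 14, 15, 16, 17, 8]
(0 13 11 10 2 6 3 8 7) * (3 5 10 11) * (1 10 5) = (0 13 3 8 7)(1 10 2 6) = [13, 10, 6, 8, 4, 5, 1, 0, 7, 9, 2, 11, 12, 3]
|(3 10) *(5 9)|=|(3 10)(5 9)|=2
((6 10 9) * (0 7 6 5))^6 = (10)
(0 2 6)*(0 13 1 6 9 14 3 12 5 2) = (1 6 13)(2 9 14 3 12 5) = [0, 6, 9, 12, 4, 2, 13, 7, 8, 14, 10, 11, 5, 1, 3]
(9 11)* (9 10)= (9 11 10)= [0, 1, 2, 3, 4, 5, 6, 7, 8, 11, 9, 10]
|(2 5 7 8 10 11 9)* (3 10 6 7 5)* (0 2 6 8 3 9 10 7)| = 4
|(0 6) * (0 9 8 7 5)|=6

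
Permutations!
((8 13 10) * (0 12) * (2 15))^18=(15)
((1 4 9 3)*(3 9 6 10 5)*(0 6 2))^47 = ((0 6 10 5 3 1 4 2))^47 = (0 2 4 1 3 5 10 6)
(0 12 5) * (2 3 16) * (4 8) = [12, 1, 3, 16, 8, 0, 6, 7, 4, 9, 10, 11, 5, 13, 14, 15, 2] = (0 12 5)(2 3 16)(4 8)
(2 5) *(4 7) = (2 5)(4 7) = [0, 1, 5, 3, 7, 2, 6, 4]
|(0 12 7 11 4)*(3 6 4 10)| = 8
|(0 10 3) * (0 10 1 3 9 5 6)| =|(0 1 3 10 9 5 6)| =7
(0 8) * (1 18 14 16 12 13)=(0 8)(1 18 14 16 12 13)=[8, 18, 2, 3, 4, 5, 6, 7, 0, 9, 10, 11, 13, 1, 16, 15, 12, 17, 14]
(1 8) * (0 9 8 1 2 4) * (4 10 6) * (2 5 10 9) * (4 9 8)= [2, 1, 8, 3, 0, 10, 9, 7, 5, 4, 6]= (0 2 8 5 10 6 9 4)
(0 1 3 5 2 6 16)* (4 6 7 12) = [1, 3, 7, 5, 6, 2, 16, 12, 8, 9, 10, 11, 4, 13, 14, 15, 0] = (0 1 3 5 2 7 12 4 6 16)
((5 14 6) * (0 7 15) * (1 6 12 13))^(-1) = (0 15 7)(1 13 12 14 5 6)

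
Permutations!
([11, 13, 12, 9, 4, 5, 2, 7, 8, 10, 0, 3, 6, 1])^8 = [9, 1, 6, 0, 4, 5, 12, 7, 8, 11, 3, 10, 2, 13]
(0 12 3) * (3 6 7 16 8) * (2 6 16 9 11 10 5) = (0 12 16 8 3)(2 6 7 9 11 10 5) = [12, 1, 6, 0, 4, 2, 7, 9, 3, 11, 5, 10, 16, 13, 14, 15, 8]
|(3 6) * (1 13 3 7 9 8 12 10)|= 9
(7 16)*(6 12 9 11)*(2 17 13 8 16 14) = (2 17 13 8 16 7 14)(6 12 9 11) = [0, 1, 17, 3, 4, 5, 12, 14, 16, 11, 10, 6, 9, 8, 2, 15, 7, 13]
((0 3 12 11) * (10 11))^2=(0 12 11 3 10)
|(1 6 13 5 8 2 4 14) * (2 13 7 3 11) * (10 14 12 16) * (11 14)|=30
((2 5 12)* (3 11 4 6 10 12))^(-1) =(2 12 10 6 4 11 3 5)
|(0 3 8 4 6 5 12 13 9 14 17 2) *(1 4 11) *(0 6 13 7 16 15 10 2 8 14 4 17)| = |(0 3 14)(1 17 8 11)(2 6 5 12 7 16 15 10)(4 13 9)| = 24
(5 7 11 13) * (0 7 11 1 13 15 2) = (0 7 1 13 5 11 15 2) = [7, 13, 0, 3, 4, 11, 6, 1, 8, 9, 10, 15, 12, 5, 14, 2]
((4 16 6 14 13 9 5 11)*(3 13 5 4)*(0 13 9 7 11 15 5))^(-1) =(0 14 6 16 4 9 3 11 7 13)(5 15) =((0 13 7 11 3 9 4 16 6 14)(5 15))^(-1)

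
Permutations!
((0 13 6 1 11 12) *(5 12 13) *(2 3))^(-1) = (0 12 5)(1 6 13 11)(2 3)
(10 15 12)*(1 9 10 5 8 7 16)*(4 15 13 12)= (1 9 10 13 12 5 8 7 16)(4 15)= [0, 9, 2, 3, 15, 8, 6, 16, 7, 10, 13, 11, 5, 12, 14, 4, 1]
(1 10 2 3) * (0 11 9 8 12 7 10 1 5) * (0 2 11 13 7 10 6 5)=[13, 1, 3, 0, 4, 2, 5, 6, 12, 8, 11, 9, 10, 7]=(0 13 7 6 5 2 3)(8 12 10 11 9)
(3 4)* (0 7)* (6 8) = (0 7)(3 4)(6 8) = [7, 1, 2, 4, 3, 5, 8, 0, 6]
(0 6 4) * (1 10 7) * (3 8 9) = [6, 10, 2, 8, 0, 5, 4, 1, 9, 3, 7] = (0 6 4)(1 10 7)(3 8 9)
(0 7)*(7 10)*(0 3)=(0 10 7 3)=[10, 1, 2, 0, 4, 5, 6, 3, 8, 9, 7]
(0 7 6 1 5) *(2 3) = (0 7 6 1 5)(2 3) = [7, 5, 3, 2, 4, 0, 1, 6]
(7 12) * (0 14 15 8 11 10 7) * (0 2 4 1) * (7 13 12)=(0 14 15 8 11 10 13 12 2 4 1)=[14, 0, 4, 3, 1, 5, 6, 7, 11, 9, 13, 10, 2, 12, 15, 8]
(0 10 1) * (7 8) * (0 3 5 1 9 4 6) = (0 10 9 4 6)(1 3 5)(7 8) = [10, 3, 2, 5, 6, 1, 0, 8, 7, 4, 9]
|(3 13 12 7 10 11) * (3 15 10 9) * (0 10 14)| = 5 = |(0 10 11 15 14)(3 13 12 7 9)|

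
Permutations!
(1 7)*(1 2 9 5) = (1 7 2 9 5) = [0, 7, 9, 3, 4, 1, 6, 2, 8, 5]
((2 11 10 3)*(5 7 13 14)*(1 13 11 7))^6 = (1 14)(2 7 11 10 3)(5 13)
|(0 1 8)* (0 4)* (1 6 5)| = 6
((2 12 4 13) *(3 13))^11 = (2 12 4 3 13)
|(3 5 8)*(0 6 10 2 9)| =|(0 6 10 2 9)(3 5 8)| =15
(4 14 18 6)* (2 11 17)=(2 11 17)(4 14 18 6)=[0, 1, 11, 3, 14, 5, 4, 7, 8, 9, 10, 17, 12, 13, 18, 15, 16, 2, 6]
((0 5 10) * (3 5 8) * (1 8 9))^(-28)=(10)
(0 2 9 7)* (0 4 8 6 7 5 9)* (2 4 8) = [4, 1, 0, 3, 2, 9, 7, 8, 6, 5] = (0 4 2)(5 9)(6 7 8)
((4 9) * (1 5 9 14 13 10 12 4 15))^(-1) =(1 15 9 5)(4 12 10 13 14)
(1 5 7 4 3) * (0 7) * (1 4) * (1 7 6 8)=(0 6 8 1 5)(3 4)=[6, 5, 2, 4, 3, 0, 8, 7, 1]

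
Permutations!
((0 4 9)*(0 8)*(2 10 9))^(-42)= (10)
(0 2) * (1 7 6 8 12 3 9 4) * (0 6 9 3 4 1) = (0 2 6 8 12 4)(1 7 9) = [2, 7, 6, 3, 0, 5, 8, 9, 12, 1, 10, 11, 4]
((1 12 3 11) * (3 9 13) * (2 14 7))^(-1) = (1 11 3 13 9 12)(2 7 14)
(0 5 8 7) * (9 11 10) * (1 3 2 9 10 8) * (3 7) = [5, 7, 9, 2, 4, 1, 6, 0, 3, 11, 10, 8] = (0 5 1 7)(2 9 11 8 3)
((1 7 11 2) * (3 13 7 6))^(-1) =(1 2 11 7 13 3 6)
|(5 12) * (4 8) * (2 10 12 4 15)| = |(2 10 12 5 4 8 15)| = 7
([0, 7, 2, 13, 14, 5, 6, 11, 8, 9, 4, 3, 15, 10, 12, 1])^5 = [0, 10, 2, 12, 7, 5, 6, 4, 8, 9, 1, 14, 3, 15, 11, 13]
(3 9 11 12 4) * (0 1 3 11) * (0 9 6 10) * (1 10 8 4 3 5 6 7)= (0 10)(1 5 6 8 4 11 12 3 7)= [10, 5, 2, 7, 11, 6, 8, 1, 4, 9, 0, 12, 3]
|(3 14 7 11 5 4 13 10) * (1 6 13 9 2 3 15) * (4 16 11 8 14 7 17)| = |(1 6 13 10 15)(2 3 7 8 14 17 4 9)(5 16 11)| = 120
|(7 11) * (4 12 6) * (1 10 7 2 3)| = |(1 10 7 11 2 3)(4 12 6)| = 6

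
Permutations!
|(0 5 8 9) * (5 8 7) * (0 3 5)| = |(0 8 9 3 5 7)| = 6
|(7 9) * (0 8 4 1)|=|(0 8 4 1)(7 9)|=4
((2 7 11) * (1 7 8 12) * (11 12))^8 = ((1 7 12)(2 8 11))^8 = (1 12 7)(2 11 8)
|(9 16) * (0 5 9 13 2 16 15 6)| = 15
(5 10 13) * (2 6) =(2 6)(5 10 13) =[0, 1, 6, 3, 4, 10, 2, 7, 8, 9, 13, 11, 12, 5]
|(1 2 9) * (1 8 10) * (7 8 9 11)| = 6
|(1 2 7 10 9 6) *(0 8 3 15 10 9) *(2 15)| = |(0 8 3 2 7 9 6 1 15 10)| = 10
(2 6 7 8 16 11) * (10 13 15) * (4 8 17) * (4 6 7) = (2 7 17 6 4 8 16 11)(10 13 15) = [0, 1, 7, 3, 8, 5, 4, 17, 16, 9, 13, 2, 12, 15, 14, 10, 11, 6]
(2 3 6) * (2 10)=[0, 1, 3, 6, 4, 5, 10, 7, 8, 9, 2]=(2 3 6 10)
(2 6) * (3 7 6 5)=(2 5 3 7 6)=[0, 1, 5, 7, 4, 3, 2, 6]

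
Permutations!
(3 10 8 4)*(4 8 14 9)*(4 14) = [0, 1, 2, 10, 3, 5, 6, 7, 8, 14, 4, 11, 12, 13, 9] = (3 10 4)(9 14)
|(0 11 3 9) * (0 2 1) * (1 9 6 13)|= 6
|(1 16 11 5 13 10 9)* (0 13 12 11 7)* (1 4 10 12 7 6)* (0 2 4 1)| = |(0 13 12 11 5 7 2 4 10 9 1 16 6)| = 13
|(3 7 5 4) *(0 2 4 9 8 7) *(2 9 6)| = 9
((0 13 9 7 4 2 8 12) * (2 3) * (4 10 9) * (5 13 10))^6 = ((0 10 9 7 5 13 4 3 2 8 12))^6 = (0 4 10 3 9 2 7 8 5 12 13)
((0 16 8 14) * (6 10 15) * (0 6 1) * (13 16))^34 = ((0 13 16 8 14 6 10 15 1))^34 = (0 15 6 8 13 1 10 14 16)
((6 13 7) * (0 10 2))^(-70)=(0 2 10)(6 7 13)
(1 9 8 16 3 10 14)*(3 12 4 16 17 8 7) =(1 9 7 3 10 14)(4 16 12)(8 17) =[0, 9, 2, 10, 16, 5, 6, 3, 17, 7, 14, 11, 4, 13, 1, 15, 12, 8]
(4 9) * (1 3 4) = (1 3 4 9) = [0, 3, 2, 4, 9, 5, 6, 7, 8, 1]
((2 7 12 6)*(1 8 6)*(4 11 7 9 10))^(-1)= ((1 8 6 2 9 10 4 11 7 12))^(-1)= (1 12 7 11 4 10 9 2 6 8)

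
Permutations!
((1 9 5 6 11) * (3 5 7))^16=(1 7 5 11 9 3 6)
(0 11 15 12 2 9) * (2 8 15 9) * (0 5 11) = (5 11 9)(8 15 12) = [0, 1, 2, 3, 4, 11, 6, 7, 15, 5, 10, 9, 8, 13, 14, 12]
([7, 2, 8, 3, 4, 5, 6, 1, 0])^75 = [0, 1, 2, 3, 4, 5, 6, 7, 8]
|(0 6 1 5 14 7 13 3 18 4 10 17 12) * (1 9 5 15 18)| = |(0 6 9 5 14 7 13 3 1 15 18 4 10 17 12)| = 15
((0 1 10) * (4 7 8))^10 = (0 1 10)(4 7 8)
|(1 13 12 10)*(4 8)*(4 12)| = 6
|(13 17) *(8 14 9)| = 6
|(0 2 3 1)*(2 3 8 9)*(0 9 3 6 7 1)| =|(0 6 7 1 9 2 8 3)| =8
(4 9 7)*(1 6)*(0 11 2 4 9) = (0 11 2 4)(1 6)(7 9) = [11, 6, 4, 3, 0, 5, 1, 9, 8, 7, 10, 2]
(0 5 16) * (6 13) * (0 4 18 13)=(0 5 16 4 18 13 6)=[5, 1, 2, 3, 18, 16, 0, 7, 8, 9, 10, 11, 12, 6, 14, 15, 4, 17, 13]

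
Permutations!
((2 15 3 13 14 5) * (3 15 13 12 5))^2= ((15)(2 13 14 3 12 5))^2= (15)(2 14 12)(3 5 13)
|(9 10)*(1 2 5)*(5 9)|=5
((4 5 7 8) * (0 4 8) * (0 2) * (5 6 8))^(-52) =(0 5 4 7 6 2 8)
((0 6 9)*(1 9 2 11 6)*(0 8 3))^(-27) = ((0 1 9 8 3)(2 11 6))^(-27) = (11)(0 8 1 3 9)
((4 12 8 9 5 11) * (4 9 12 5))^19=((4 5 11 9)(8 12))^19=(4 9 11 5)(8 12)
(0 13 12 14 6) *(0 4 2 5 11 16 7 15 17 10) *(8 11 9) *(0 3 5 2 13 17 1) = (0 17 10 3 5 9 8 11 16 7 15 1)(4 13 12 14 6) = [17, 0, 2, 5, 13, 9, 4, 15, 11, 8, 3, 16, 14, 12, 6, 1, 7, 10]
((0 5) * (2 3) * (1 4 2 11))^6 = (1 4 2 3 11)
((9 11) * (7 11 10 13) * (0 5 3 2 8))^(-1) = ((0 5 3 2 8)(7 11 9 10 13))^(-1) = (0 8 2 3 5)(7 13 10 9 11)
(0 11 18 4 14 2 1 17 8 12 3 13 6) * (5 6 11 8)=(0 8 12 3 13 11 18 4 14 2 1 17 5 6)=[8, 17, 1, 13, 14, 6, 0, 7, 12, 9, 10, 18, 3, 11, 2, 15, 16, 5, 4]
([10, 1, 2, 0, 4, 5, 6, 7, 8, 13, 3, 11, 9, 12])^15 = [0, 1, 2, 3, 4, 5, 6, 7, 8, 9, 10, 11, 12, 13]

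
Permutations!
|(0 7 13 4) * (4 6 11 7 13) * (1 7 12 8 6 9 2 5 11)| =12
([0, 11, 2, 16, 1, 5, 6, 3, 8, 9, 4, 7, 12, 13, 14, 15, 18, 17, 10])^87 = [0, 4, 2, 7, 10, 5, 6, 11, 8, 9, 18, 1, 12, 13, 14, 15, 3, 17, 16]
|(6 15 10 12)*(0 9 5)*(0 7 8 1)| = 12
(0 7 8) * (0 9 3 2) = (0 7 8 9 3 2) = [7, 1, 0, 2, 4, 5, 6, 8, 9, 3]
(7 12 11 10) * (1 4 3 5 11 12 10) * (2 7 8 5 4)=(12)(1 2 7 10 8 5 11)(3 4)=[0, 2, 7, 4, 3, 11, 6, 10, 5, 9, 8, 1, 12]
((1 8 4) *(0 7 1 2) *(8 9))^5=(0 4 9 7 2 8 1)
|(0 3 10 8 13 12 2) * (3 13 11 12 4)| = 9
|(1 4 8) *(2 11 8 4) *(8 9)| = 5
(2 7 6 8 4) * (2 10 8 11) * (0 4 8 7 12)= (0 4 10 7 6 11 2 12)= [4, 1, 12, 3, 10, 5, 11, 6, 8, 9, 7, 2, 0]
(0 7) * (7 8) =(0 8 7) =[8, 1, 2, 3, 4, 5, 6, 0, 7]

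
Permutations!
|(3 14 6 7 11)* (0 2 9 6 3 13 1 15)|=18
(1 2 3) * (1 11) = (1 2 3 11) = [0, 2, 3, 11, 4, 5, 6, 7, 8, 9, 10, 1]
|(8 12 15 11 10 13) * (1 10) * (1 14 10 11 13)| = |(1 11 14 10)(8 12 15 13)| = 4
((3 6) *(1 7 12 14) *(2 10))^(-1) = (1 14 12 7)(2 10)(3 6)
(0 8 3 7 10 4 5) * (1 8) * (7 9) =(0 1 8 3 9 7 10 4 5) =[1, 8, 2, 9, 5, 0, 6, 10, 3, 7, 4]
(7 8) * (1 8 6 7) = (1 8)(6 7) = [0, 8, 2, 3, 4, 5, 7, 6, 1]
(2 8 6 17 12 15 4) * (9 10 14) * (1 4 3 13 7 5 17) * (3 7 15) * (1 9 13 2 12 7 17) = (1 4 12 3 2 8 6 9 10 14 13 15 17 7 5) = [0, 4, 8, 2, 12, 1, 9, 5, 6, 10, 14, 11, 3, 15, 13, 17, 16, 7]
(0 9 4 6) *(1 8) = (0 9 4 6)(1 8) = [9, 8, 2, 3, 6, 5, 0, 7, 1, 4]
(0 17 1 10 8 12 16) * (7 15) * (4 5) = (0 17 1 10 8 12 16)(4 5)(7 15) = [17, 10, 2, 3, 5, 4, 6, 15, 12, 9, 8, 11, 16, 13, 14, 7, 0, 1]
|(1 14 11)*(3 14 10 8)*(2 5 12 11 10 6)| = 12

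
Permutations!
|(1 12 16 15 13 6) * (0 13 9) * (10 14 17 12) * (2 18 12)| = |(0 13 6 1 10 14 17 2 18 12 16 15 9)| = 13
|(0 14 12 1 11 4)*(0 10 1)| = 12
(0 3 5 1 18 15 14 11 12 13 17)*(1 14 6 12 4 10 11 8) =[3, 18, 2, 5, 10, 14, 12, 7, 1, 9, 11, 4, 13, 17, 8, 6, 16, 0, 15] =(0 3 5 14 8 1 18 15 6 12 13 17)(4 10 11)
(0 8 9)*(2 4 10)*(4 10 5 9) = (0 8 4 5 9)(2 10) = [8, 1, 10, 3, 5, 9, 6, 7, 4, 0, 2]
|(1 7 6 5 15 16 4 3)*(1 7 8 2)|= |(1 8 2)(3 7 6 5 15 16 4)|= 21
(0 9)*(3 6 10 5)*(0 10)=(0 9 10 5 3 6)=[9, 1, 2, 6, 4, 3, 0, 7, 8, 10, 5]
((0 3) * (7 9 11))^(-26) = ((0 3)(7 9 11))^(-26) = (7 9 11)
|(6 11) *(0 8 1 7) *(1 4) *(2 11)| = |(0 8 4 1 7)(2 11 6)| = 15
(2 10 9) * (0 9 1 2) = (0 9)(1 2 10) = [9, 2, 10, 3, 4, 5, 6, 7, 8, 0, 1]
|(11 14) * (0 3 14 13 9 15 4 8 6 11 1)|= |(0 3 14 1)(4 8 6 11 13 9 15)|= 28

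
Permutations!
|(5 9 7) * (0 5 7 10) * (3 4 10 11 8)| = |(0 5 9 11 8 3 4 10)| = 8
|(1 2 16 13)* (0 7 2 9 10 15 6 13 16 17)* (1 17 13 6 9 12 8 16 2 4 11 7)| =|(0 1 12 8 16 2 13 17)(4 11 7)(9 10 15)| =24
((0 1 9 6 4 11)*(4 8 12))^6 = (0 4 8 9)(1 11 12 6)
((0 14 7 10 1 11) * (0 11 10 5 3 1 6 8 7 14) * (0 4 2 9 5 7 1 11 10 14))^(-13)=(0 14 1 8 6 10 11 3 5 9 2 4)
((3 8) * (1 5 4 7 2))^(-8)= ((1 5 4 7 2)(3 8))^(-8)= (8)(1 4 2 5 7)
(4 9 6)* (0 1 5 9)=[1, 5, 2, 3, 0, 9, 4, 7, 8, 6]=(0 1 5 9 6 4)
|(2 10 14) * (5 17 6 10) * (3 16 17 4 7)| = |(2 5 4 7 3 16 17 6 10 14)| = 10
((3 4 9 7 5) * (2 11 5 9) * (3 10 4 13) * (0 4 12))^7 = (3 13)(7 9)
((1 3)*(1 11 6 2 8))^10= ((1 3 11 6 2 8))^10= (1 2 11)(3 8 6)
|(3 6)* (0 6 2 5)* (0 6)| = |(2 5 6 3)| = 4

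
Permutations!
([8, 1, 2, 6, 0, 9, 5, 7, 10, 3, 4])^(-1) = (0 4 10 8)(3 9 5 6)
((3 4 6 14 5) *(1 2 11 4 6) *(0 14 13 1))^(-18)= (0 5 6 1 11)(2 4 14 3 13)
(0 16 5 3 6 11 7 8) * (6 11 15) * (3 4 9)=(0 16 5 4 9 3 11 7 8)(6 15)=[16, 1, 2, 11, 9, 4, 15, 8, 0, 3, 10, 7, 12, 13, 14, 6, 5]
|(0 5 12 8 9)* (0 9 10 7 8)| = |(0 5 12)(7 8 10)| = 3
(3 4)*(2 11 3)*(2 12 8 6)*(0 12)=(0 12 8 6 2 11 3 4)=[12, 1, 11, 4, 0, 5, 2, 7, 6, 9, 10, 3, 8]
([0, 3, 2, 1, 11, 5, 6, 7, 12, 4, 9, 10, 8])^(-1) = [0, 3, 2, 1, 9, 5, 6, 7, 12, 10, 11, 4, 8]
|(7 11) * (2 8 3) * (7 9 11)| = 6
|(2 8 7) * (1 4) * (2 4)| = 5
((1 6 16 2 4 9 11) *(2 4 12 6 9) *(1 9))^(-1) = (2 4 16 6 12)(9 11) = ((2 12 6 16 4)(9 11))^(-1)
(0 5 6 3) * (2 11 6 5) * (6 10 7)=(0 2 11 10 7 6 3)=[2, 1, 11, 0, 4, 5, 3, 6, 8, 9, 7, 10]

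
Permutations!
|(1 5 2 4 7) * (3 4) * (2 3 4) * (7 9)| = |(1 5 3 2 4 9 7)| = 7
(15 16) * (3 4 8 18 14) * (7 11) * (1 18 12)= (1 18 14 3 4 8 12)(7 11)(15 16)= [0, 18, 2, 4, 8, 5, 6, 11, 12, 9, 10, 7, 1, 13, 3, 16, 15, 17, 14]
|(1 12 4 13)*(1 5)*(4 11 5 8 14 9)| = 20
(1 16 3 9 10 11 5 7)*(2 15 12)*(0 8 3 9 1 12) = (0 8 3 1 16 9 10 11 5 7 12 2 15) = [8, 16, 15, 1, 4, 7, 6, 12, 3, 10, 11, 5, 2, 13, 14, 0, 9]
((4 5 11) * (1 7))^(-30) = (11)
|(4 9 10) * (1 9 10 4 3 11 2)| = |(1 9 4 10 3 11 2)| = 7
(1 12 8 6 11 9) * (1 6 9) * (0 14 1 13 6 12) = (0 14 1)(6 11 13)(8 9 12) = [14, 0, 2, 3, 4, 5, 11, 7, 9, 12, 10, 13, 8, 6, 1]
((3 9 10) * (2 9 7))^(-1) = (2 7 3 10 9)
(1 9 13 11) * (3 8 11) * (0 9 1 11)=[9, 1, 2, 8, 4, 5, 6, 7, 0, 13, 10, 11, 12, 3]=(0 9 13 3 8)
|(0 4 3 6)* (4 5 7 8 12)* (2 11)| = 8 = |(0 5 7 8 12 4 3 6)(2 11)|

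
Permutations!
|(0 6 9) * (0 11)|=|(0 6 9 11)|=4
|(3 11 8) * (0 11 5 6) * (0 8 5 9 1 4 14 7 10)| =12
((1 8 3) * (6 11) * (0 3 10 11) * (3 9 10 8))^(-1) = (0 6 11 10 9)(1 3)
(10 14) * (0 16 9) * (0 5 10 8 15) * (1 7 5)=[16, 7, 2, 3, 4, 10, 6, 5, 15, 1, 14, 11, 12, 13, 8, 0, 9]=(0 16 9 1 7 5 10 14 8 15)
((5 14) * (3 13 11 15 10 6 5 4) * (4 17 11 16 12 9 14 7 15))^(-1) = (3 4 11 17 14 9 12 16 13)(5 6 10 15 7)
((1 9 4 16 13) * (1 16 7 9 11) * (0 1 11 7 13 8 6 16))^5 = (0 13 4 9 7 1)(6 8 16) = ((0 1 7 9 4 13)(6 16 8))^5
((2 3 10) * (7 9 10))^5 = ((2 3 7 9 10))^5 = (10)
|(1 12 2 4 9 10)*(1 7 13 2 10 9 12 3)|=6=|(1 3)(2 4 12 10 7 13)|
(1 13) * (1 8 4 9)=(1 13 8 4 9)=[0, 13, 2, 3, 9, 5, 6, 7, 4, 1, 10, 11, 12, 8]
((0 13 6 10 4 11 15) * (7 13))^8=(15)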